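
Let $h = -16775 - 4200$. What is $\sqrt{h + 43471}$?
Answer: $4 \sqrt{1406} \approx 149.99$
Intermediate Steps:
$h = -20975$ ($h = -16775 - 4200 = -20975$)
$\sqrt{h + 43471} = \sqrt{-20975 + 43471} = \sqrt{22496} = 4 \sqrt{1406}$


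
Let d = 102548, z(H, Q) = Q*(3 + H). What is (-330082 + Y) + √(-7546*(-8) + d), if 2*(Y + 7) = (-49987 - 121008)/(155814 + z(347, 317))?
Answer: -176111894987/533528 + 26*√241 ≈ -3.2969e+5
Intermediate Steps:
Y = -3905691/533528 (Y = -7 + ((-49987 - 121008)/(155814 + 317*(3 + 347)))/2 = -7 + (-170995/(155814 + 317*350))/2 = -7 + (-170995/(155814 + 110950))/2 = -7 + (-170995/266764)/2 = -7 + (-170995*1/266764)/2 = -7 + (½)*(-170995/266764) = -7 - 170995/533528 = -3905691/533528 ≈ -7.3205)
(-330082 + Y) + √(-7546*(-8) + d) = (-330082 - 3905691/533528) + √(-7546*(-8) + 102548) = -176111894987/533528 + √(60368 + 102548) = -176111894987/533528 + √162916 = -176111894987/533528 + 26*√241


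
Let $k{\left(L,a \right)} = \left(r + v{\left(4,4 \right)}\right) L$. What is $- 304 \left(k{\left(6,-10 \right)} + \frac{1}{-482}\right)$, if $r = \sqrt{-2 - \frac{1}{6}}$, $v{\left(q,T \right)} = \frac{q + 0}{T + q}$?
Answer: $- \frac{219640}{241} - 304 i \sqrt{78} \approx -911.37 - 2684.9 i$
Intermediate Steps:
$v{\left(q,T \right)} = \frac{q}{T + q}$
$r = \frac{i \sqrt{78}}{6}$ ($r = \sqrt{-2 - \frac{1}{6}} = \sqrt{- \frac{13}{6}} = \frac{i \sqrt{78}}{6} \approx 1.472 i$)
$k{\left(L,a \right)} = L \left(\frac{1}{2} + \frac{i \sqrt{78}}{6}\right)$ ($k{\left(L,a \right)} = \left(\frac{i \sqrt{78}}{6} + \frac{4}{4 + 4}\right) L = \left(\frac{i \sqrt{78}}{6} + \frac{4}{8}\right) L = \left(\frac{i \sqrt{78}}{6} + 4 \cdot \frac{1}{8}\right) L = \left(\frac{i \sqrt{78}}{6} + \frac{1}{2}\right) L = \left(\frac{1}{2} + \frac{i \sqrt{78}}{6}\right) L = L \left(\frac{1}{2} + \frac{i \sqrt{78}}{6}\right)$)
$- 304 \left(k{\left(6,-10 \right)} + \frac{1}{-482}\right) = - 304 \left(\frac{1}{6} \cdot 6 \left(3 + i \sqrt{78}\right) + \frac{1}{-482}\right) = - 304 \left(\left(3 + i \sqrt{78}\right) - \frac{1}{482}\right) = - 304 \left(\frac{1445}{482} + i \sqrt{78}\right) = - \frac{219640}{241} - 304 i \sqrt{78}$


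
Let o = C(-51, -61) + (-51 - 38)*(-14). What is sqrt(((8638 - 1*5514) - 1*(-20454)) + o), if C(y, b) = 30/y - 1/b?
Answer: sqrt(26694345115)/1037 ≈ 157.55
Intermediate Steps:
C(y, b) = -1/b + 30/y
o = 1291509/1037 (o = (-1/(-61) + 30/(-51)) + (-51 - 38)*(-14) = (-1*(-1/61) + 30*(-1/51)) - 89*(-14) = (1/61 - 10/17) + 1246 = -593/1037 + 1246 = 1291509/1037 ≈ 1245.4)
sqrt(((8638 - 1*5514) - 1*(-20454)) + o) = sqrt(((8638 - 1*5514) - 1*(-20454)) + 1291509/1037) = sqrt(((8638 - 5514) + 20454) + 1291509/1037) = sqrt((3124 + 20454) + 1291509/1037) = sqrt(23578 + 1291509/1037) = sqrt(25741895/1037) = sqrt(26694345115)/1037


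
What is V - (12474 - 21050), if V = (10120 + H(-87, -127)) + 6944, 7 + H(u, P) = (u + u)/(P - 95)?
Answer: 948450/37 ≈ 25634.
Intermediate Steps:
H(u, P) = -7 + 2*u/(-95 + P) (H(u, P) = -7 + (u + u)/(P - 95) = -7 + (2*u)/(-95 + P) = -7 + 2*u/(-95 + P))
V = 631138/37 (V = (10120 + (665 - 7*(-127) + 2*(-87))/(-95 - 127)) + 6944 = (10120 + (665 + 889 - 174)/(-222)) + 6944 = (10120 - 1/222*1380) + 6944 = (10120 - 230/37) + 6944 = 374210/37 + 6944 = 631138/37 ≈ 17058.)
V - (12474 - 21050) = 631138/37 - (12474 - 21050) = 631138/37 - 1*(-8576) = 631138/37 + 8576 = 948450/37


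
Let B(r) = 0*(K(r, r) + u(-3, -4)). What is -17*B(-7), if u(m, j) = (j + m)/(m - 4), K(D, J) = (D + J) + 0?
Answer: 0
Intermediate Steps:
K(D, J) = D + J
u(m, j) = (j + m)/(-4 + m)
B(r) = 0 (B(r) = 0*((r + r) + (-4 - 3)/(-4 - 3)) = 0*(2*r - 7/(-7)) = 0*(2*r - ⅐*(-7)) = 0*(2*r + 1) = 0*(1 + 2*r) = 0)
-17*B(-7) = -17*0 = 0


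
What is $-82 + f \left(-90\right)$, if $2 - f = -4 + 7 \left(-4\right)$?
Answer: $-3142$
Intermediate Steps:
$f = 34$ ($f = 2 - \left(-4 + 7 \left(-4\right)\right) = 2 - \left(-4 - 28\right) = 2 - -32 = 2 + 32 = 34$)
$-82 + f \left(-90\right) = -82 + 34 \left(-90\right) = -82 - 3060 = -3142$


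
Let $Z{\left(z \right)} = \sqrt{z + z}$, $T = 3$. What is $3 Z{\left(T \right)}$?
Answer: $3 \sqrt{6} \approx 7.3485$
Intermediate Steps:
$Z{\left(z \right)} = \sqrt{2} \sqrt{z}$ ($Z{\left(z \right)} = \sqrt{2 z} = \sqrt{2} \sqrt{z}$)
$3 Z{\left(T \right)} = 3 \sqrt{2} \sqrt{3} = 3 \sqrt{6}$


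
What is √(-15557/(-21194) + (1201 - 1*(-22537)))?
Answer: 3*√1184788704714/21194 ≈ 154.07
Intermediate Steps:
√(-15557/(-21194) + (1201 - 1*(-22537))) = √(-15557*(-1/21194) + (1201 + 22537)) = √(15557/21194 + 23738) = √(503118729/21194) = 3*√1184788704714/21194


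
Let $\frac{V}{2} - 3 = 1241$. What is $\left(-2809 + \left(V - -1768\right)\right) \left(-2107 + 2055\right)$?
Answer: $-75244$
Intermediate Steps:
$V = 2488$ ($V = 6 + 2 \cdot 1241 = 6 + 2482 = 2488$)
$\left(-2809 + \left(V - -1768\right)\right) \left(-2107 + 2055\right) = \left(-2809 + \left(2488 - -1768\right)\right) \left(-2107 + 2055\right) = \left(-2809 + \left(2488 + 1768\right)\right) \left(-52\right) = \left(-2809 + 4256\right) \left(-52\right) = 1447 \left(-52\right) = -75244$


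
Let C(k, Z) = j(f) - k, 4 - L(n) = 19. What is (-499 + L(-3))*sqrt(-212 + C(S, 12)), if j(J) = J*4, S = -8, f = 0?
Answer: -1028*I*sqrt(51) ≈ -7341.4*I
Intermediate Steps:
j(J) = 4*J
L(n) = -15 (L(n) = 4 - 1*19 = 4 - 19 = -15)
C(k, Z) = -k (C(k, Z) = 4*0 - k = 0 - k = -k)
(-499 + L(-3))*sqrt(-212 + C(S, 12)) = (-499 - 15)*sqrt(-212 - 1*(-8)) = -514*sqrt(-212 + 8) = -1028*I*sqrt(51)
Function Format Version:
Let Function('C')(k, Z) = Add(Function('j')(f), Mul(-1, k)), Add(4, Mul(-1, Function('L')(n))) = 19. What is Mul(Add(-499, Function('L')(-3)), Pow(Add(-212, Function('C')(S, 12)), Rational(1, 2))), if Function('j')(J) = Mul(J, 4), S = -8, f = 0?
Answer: Mul(-1028, I, Pow(51, Rational(1, 2))) ≈ Mul(-7341.4, I)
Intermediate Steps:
Function('j')(J) = Mul(4, J)
Function('L')(n) = -15 (Function('L')(n) = Add(4, Mul(-1, 19)) = Add(4, -19) = -15)
Function('C')(k, Z) = Mul(-1, k) (Function('C')(k, Z) = Add(Mul(4, 0), Mul(-1, k)) = Add(0, Mul(-1, k)) = Mul(-1, k))
Mul(Add(-499, Function('L')(-3)), Pow(Add(-212, Function('C')(S, 12)), Rational(1, 2))) = Mul(Add(-499, -15), Pow(Add(-212, Mul(-1, -8)), Rational(1, 2))) = Mul(-514, Pow(Add(-212, 8), Rational(1, 2))) = Mul(-514, Pow(-204, Rational(1, 2))) = Mul(-514, Mul(2, I, Pow(51, Rational(1, 2)))) = Mul(-1028, I, Pow(51, Rational(1, 2)))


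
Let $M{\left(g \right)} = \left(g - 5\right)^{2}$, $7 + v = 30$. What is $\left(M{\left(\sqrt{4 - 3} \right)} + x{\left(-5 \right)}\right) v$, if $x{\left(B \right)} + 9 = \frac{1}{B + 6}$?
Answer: $184$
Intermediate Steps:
$v = 23$ ($v = -7 + 30 = 23$)
$x{\left(B \right)} = -9 + \frac{1}{6 + B}$ ($x{\left(B \right)} = -9 + \frac{1}{B + 6} = -9 + \frac{1}{6 + B}$)
$M{\left(g \right)} = \left(-5 + g\right)^{2}$
$\left(M{\left(\sqrt{4 - 3} \right)} + x{\left(-5 \right)}\right) v = \left(\left(-5 + \sqrt{4 - 3}\right)^{2} + \frac{-53 - -45}{6 - 5}\right) 23 = \left(\left(-5 + \sqrt{1}\right)^{2} + \frac{-53 + 45}{1}\right) 23 = \left(\left(-5 + 1\right)^{2} + 1 \left(-8\right)\right) 23 = \left(\left(-4\right)^{2} - 8\right) 23 = \left(16 - 8\right) 23 = 8 \cdot 23 = 184$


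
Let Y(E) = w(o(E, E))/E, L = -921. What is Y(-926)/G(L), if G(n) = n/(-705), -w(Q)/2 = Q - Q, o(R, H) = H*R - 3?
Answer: 0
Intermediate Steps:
o(R, H) = -3 + H*R
w(Q) = 0 (w(Q) = -2*(Q - Q) = -2*0 = 0)
Y(E) = 0 (Y(E) = 0/E = 0)
G(n) = -n/705 (G(n) = n*(-1/705) = -n/705)
Y(-926)/G(L) = 0/((-1/705*(-921))) = 0/(307/235) = 0*(235/307) = 0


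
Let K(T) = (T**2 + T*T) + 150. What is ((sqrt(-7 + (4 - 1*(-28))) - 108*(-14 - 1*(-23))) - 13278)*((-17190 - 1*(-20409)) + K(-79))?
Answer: -225797495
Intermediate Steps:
K(T) = 150 + 2*T**2 (K(T) = (T**2 + T**2) + 150 = 2*T**2 + 150 = 150 + 2*T**2)
((sqrt(-7 + (4 - 1*(-28))) - 108*(-14 - 1*(-23))) - 13278)*((-17190 - 1*(-20409)) + K(-79)) = ((sqrt(-7 + (4 - 1*(-28))) - 108*(-14 - 1*(-23))) - 13278)*((-17190 - 1*(-20409)) + (150 + 2*(-79)**2)) = ((sqrt(-7 + (4 + 28)) - 108*(-14 + 23)) - 13278)*((-17190 + 20409) + (150 + 2*6241)) = ((sqrt(-7 + 32) - 108*9) - 13278)*(3219 + (150 + 12482)) = ((sqrt(25) - 972) - 13278)*(3219 + 12632) = ((5 - 972) - 13278)*15851 = (-967 - 13278)*15851 = -14245*15851 = -225797495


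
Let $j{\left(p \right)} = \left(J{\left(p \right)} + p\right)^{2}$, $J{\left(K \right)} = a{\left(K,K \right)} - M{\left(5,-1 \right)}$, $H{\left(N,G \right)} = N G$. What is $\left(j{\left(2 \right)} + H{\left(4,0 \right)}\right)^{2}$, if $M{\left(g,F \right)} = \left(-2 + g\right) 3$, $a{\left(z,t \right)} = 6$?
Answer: $1$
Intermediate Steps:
$M{\left(g,F \right)} = -6 + 3 g$
$H{\left(N,G \right)} = G N$
$J{\left(K \right)} = -3$ ($J{\left(K \right)} = 6 - \left(-6 + 3 \cdot 5\right) = 6 - \left(-6 + 15\right) = 6 - 9 = -3$)
$j{\left(p \right)} = \left(-3 + p\right)^{2}$
$\left(j{\left(2 \right)} + H{\left(4,0 \right)}\right)^{2} = \left(\left(-3 + 2\right)^{2} + 0 \cdot 4\right)^{2} = \left(\left(-1\right)^{2} + 0\right)^{2} = \left(1 + 0\right)^{2} = 1^{2} = 1$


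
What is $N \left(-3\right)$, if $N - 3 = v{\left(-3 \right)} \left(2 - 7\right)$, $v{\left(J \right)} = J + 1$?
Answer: $-39$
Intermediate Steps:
$v{\left(J \right)} = 1 + J$
$N = 13$ ($N = 3 + \left(1 - 3\right) \left(2 - 7\right) = 3 - -10 = 3 + 10 = 13$)
$N \left(-3\right) = 13 \left(-3\right) = -39$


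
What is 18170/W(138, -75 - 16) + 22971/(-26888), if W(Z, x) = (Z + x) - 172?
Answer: -98285267/672200 ≈ -146.21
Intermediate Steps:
W(Z, x) = -172 + Z + x
18170/W(138, -75 - 16) + 22971/(-26888) = 18170/(-172 + 138 + (-75 - 16)) + 22971/(-26888) = 18170/(-172 + 138 - 91) + 22971*(-1/26888) = 18170/(-125) - 22971/26888 = 18170*(-1/125) - 22971/26888 = -3634/25 - 22971/26888 = -98285267/672200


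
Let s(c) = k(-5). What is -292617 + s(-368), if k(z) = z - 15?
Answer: -292637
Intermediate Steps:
k(z) = -15 + z
s(c) = -20 (s(c) = -15 - 5 = -20)
-292617 + s(-368) = -292617 - 20 = -292637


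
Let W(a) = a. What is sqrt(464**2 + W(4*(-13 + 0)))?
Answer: 6*sqrt(5979) ≈ 463.94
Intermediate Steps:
sqrt(464**2 + W(4*(-13 + 0))) = sqrt(464**2 + 4*(-13 + 0)) = sqrt(215296 + 4*(-13)) = sqrt(215296 - 52) = sqrt(215244) = 6*sqrt(5979)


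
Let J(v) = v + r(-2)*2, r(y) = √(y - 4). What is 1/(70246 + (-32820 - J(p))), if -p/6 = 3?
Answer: 9361/350513290 + I*√6/701026580 ≈ 2.6707e-5 + 3.4941e-9*I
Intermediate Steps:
r(y) = √(-4 + y)
p = -18 (p = -6*3 = -18)
J(v) = v + 2*I*√6 (J(v) = v + √(-4 - 2)*2 = v + √(-6)*2 = v + (I*√6)*2 = v + 2*I*√6)
1/(70246 + (-32820 - J(p))) = 1/(70246 + (-32820 - (-18 + 2*I*√6))) = 1/(70246 + (-32820 + (18 - 2*I*√6))) = 1/(70246 + (-32802 - 2*I*√6)) = 1/(37444 - 2*I*√6)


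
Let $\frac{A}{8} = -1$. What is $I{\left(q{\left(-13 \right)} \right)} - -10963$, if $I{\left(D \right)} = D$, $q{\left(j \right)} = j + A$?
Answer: $10942$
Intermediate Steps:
$A = -8$ ($A = 8 \left(-1\right) = -8$)
$q{\left(j \right)} = -8 + j$ ($q{\left(j \right)} = j - 8 = -8 + j$)
$I{\left(q{\left(-13 \right)} \right)} - -10963 = \left(-8 - 13\right) - -10963 = -21 + 10963 = 10942$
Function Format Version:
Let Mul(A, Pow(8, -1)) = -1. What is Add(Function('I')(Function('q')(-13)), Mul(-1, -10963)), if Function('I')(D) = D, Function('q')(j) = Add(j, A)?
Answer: 10942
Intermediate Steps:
A = -8 (A = Mul(8, -1) = -8)
Function('q')(j) = Add(-8, j) (Function('q')(j) = Add(j, -8) = Add(-8, j))
Add(Function('I')(Function('q')(-13)), Mul(-1, -10963)) = Add(Add(-8, -13), Mul(-1, -10963)) = Add(-21, 10963) = 10942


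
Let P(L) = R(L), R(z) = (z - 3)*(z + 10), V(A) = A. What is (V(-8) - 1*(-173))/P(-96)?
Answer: 5/258 ≈ 0.019380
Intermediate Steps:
R(z) = (-3 + z)*(10 + z)
P(L) = -30 + L**2 + 7*L
(V(-8) - 1*(-173))/P(-96) = (-8 - 1*(-173))/(-30 + (-96)**2 + 7*(-96)) = (-8 + 173)/(-30 + 9216 - 672) = 165/8514 = 165*(1/8514) = 5/258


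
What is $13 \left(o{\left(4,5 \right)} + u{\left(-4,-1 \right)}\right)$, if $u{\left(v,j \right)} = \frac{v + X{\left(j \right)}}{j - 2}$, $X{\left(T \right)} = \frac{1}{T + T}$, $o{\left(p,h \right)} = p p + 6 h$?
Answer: $\frac{1235}{2} \approx 617.5$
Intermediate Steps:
$o{\left(p,h \right)} = p^{2} + 6 h$
$X{\left(T \right)} = \frac{1}{2 T}$
$u{\left(v,j \right)} = \frac{v + \frac{1}{2 j}}{-2 + j}$ ($u{\left(v,j \right)} = \frac{v + \frac{1}{2 j}}{j - 2} = \frac{v + \frac{1}{2 j}}{-2 + j}$)
$13 \left(o{\left(4,5 \right)} + u{\left(-4,-1 \right)}\right) = 13 \left(\left(4^{2} + 6 \cdot 5\right) + \frac{\frac{1}{2} - -4}{\left(-1\right) \left(-2 - 1\right)}\right) = 13 \left(\left(16 + 30\right) - \frac{\frac{1}{2} + 4}{-3}\right) = 13 \left(46 - \left(- \frac{1}{3}\right) \frac{9}{2}\right) = 13 \left(46 + \frac{3}{2}\right) = 13 \cdot \frac{95}{2} = \frac{1235}{2}$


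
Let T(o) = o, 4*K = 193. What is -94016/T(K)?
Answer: -376064/193 ≈ -1948.5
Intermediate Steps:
K = 193/4 (K = (1/4)*193 = 193/4 ≈ 48.250)
-94016/T(K) = -94016/193/4 = -94016*4/193 = -376064/193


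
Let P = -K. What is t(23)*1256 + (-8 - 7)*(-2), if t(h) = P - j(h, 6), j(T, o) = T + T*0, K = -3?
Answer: -25090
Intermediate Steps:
j(T, o) = T (j(T, o) = T + 0 = T)
P = 3 (P = -1*(-3) = 3)
t(h) = 3 - h
t(23)*1256 + (-8 - 7)*(-2) = (3 - 1*23)*1256 + (-8 - 7)*(-2) = (3 - 23)*1256 - 15*(-2) = -20*1256 + 30 = -25120 + 30 = -25090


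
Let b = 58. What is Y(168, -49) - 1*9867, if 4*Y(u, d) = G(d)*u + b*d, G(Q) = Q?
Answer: -25271/2 ≈ -12636.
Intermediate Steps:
Y(u, d) = 29*d/2 + d*u/4 (Y(u, d) = (d*u + 58*d)/4 = (58*d + d*u)/4 = 29*d/2 + d*u/4)
Y(168, -49) - 1*9867 = (¼)*(-49)*(58 + 168) - 1*9867 = (¼)*(-49)*226 - 9867 = -5537/2 - 9867 = -25271/2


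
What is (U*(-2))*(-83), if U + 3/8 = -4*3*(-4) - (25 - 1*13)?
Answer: 23655/4 ≈ 5913.8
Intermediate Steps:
U = 285/8 (U = -3/8 + (-4*3*(-4) - (25 - 1*13)) = -3/8 + (-12*(-4) - (25 - 13)) = -3/8 + (48 - 1*12) = -3/8 + (48 - 12) = -3/8 + 36 = 285/8 ≈ 35.625)
(U*(-2))*(-83) = ((285/8)*(-2))*(-83) = -285/4*(-83) = 23655/4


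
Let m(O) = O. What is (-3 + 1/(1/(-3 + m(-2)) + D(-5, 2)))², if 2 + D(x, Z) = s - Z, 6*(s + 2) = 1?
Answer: 328329/32761 ≈ 10.022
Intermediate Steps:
s = -11/6 (s = -2 + (⅙)*1 = -2 + ⅙ = -11/6 ≈ -1.8333)
D(x, Z) = -23/6 - Z (D(x, Z) = -2 + (-11/6 - Z) = -23/6 - Z)
(-3 + 1/(1/(-3 + m(-2)) + D(-5, 2)))² = (-3 + 1/(1/(-3 - 2) + (-23/6 - 1*2)))² = (-3 + 1/(1/(-5) + (-23/6 - 2)))² = (-3 + 1/(-⅕ - 35/6))² = (-3 + 1/(-181/30))² = (-3 - 30/181)² = (-573/181)² = 328329/32761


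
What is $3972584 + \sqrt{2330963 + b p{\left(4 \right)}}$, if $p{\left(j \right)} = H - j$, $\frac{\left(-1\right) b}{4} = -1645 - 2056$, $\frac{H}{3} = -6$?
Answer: $3972584 + 5 \sqrt{80211} \approx 3.974 \cdot 10^{6}$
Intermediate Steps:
$H = -18$ ($H = 3 \left(-6\right) = -18$)
$b = 14804$ ($b = - 4 \left(-1645 - 2056\right) = \left(-4\right) \left(-3701\right) = 14804$)
$p{\left(j \right)} = -18 - j$
$3972584 + \sqrt{2330963 + b p{\left(4 \right)}} = 3972584 + \sqrt{2330963 + 14804 \left(-18 - 4\right)} = 3972584 + \sqrt{2330963 + 14804 \left(-22\right)} = 3972584 + \sqrt{2330963 - 325688} = 3972584 + \sqrt{2005275} = 3972584 + 5 \sqrt{80211}$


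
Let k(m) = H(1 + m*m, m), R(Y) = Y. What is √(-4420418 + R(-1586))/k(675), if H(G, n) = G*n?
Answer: I*√1105501/153773775 ≈ 6.8375e-6*I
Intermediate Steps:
k(m) = m*(1 + m²) (k(m) = (1 + m*m)*m = (1 + m²)*m = m*(1 + m²))
√(-4420418 + R(-1586))/k(675) = √(-4420418 - 1586)/(675 + 675³) = √(-4422004)/(675 + 307546875) = (2*I*√1105501)/307547550 = (2*I*√1105501)*(1/307547550) = I*√1105501/153773775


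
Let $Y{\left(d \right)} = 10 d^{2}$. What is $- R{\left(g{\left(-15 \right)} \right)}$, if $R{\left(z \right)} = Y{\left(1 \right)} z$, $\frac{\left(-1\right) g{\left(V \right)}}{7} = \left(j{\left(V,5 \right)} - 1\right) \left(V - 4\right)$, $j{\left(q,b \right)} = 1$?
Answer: $0$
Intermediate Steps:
$g{\left(V \right)} = 0$ ($g{\left(V \right)} = - 7 \left(1 - 1\right) \left(V - 4\right) = - 7 \cdot 0 \left(-4 + V\right) = \left(-7\right) 0 = 0$)
$R{\left(z \right)} = 10 z$ ($R{\left(z \right)} = 10 \cdot 1^{2} z = 10 \cdot 1 z = 10 z$)
$- R{\left(g{\left(-15 \right)} \right)} = - 10 \cdot 0 = \left(-1\right) 0 = 0$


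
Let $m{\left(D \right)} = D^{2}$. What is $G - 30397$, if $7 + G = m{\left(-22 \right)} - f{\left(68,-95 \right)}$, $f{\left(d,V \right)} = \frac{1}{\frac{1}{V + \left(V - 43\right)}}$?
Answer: $-29687$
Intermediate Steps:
$f{\left(d,V \right)} = -43 + 2 V$ ($f{\left(d,V \right)} = \frac{1}{\frac{1}{V + \left(V - 43\right)}} = \frac{1}{\frac{1}{V + \left(-43 + V\right)}} = \frac{1}{\frac{1}{-43 + 2 V}} = -43 + 2 V$)
$G = 710$ ($G = -7 - \left(-43 - 484 - 190\right) = -7 + \left(484 - \left(-43 - 190\right)\right) = -7 + \left(484 - -233\right) = -7 + \left(484 + 233\right) = -7 + 717 = 710$)
$G - 30397 = 710 - 30397 = -29687$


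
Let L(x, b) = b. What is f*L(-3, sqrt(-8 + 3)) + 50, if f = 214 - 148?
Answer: 50 + 66*I*sqrt(5) ≈ 50.0 + 147.58*I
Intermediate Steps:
f = 66
f*L(-3, sqrt(-8 + 3)) + 50 = 66*sqrt(-8 + 3) + 50 = 66*sqrt(-5) + 50 = 66*(I*sqrt(5)) + 50 = 66*I*sqrt(5) + 50 = 50 + 66*I*sqrt(5)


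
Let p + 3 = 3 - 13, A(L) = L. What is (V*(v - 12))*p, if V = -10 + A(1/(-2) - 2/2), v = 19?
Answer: 2093/2 ≈ 1046.5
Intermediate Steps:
V = -23/2 (V = -10 + (1/(-2) - 2/2) = -10 + (1*(-1/2) - 2*1/2) = -10 + (-1/2 - 1) = -10 - 3/2 = -23/2 ≈ -11.500)
p = -13 (p = -3 + (3 - 13) = -3 - 10 = -13)
(V*(v - 12))*p = -23*(19 - 12)/2*(-13) = -23/2*7*(-13) = -161/2*(-13) = 2093/2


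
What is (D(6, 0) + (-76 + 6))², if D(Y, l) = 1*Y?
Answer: 4096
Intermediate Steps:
D(Y, l) = Y
(D(6, 0) + (-76 + 6))² = (6 + (-76 + 6))² = (6 - 70)² = (-64)² = 4096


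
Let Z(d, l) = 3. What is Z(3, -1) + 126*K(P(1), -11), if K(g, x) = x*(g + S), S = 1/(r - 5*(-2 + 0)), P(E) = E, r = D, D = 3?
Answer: -19365/13 ≈ -1489.6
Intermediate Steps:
r = 3
S = 1/13 (S = 1/(3 - 5*(-2 + 0)) = 1/(3 - 5*(-2)) = 1/(3 + 10) = 1/13 ≈ 0.076923)
K(g, x) = x*(1/13 + g) (K(g, x) = x*(g + 1/13) = x*(1/13 + g))
Z(3, -1) + 126*K(P(1), -11) = 3 + 126*(-11*(1/13 + 1)) = 3 + 126*(-11*14/13) = 3 + 126*(-154/13) = 3 - 19404/13 = -19365/13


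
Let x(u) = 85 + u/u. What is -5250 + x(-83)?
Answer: -5164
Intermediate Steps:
x(u) = 86 (x(u) = 85 + 1 = 86)
-5250 + x(-83) = -5250 + 86 = -5164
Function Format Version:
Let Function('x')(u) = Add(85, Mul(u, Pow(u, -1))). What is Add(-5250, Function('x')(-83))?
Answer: -5164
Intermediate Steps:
Function('x')(u) = 86 (Function('x')(u) = Add(85, 1) = 86)
Add(-5250, Function('x')(-83)) = Add(-5250, 86) = -5164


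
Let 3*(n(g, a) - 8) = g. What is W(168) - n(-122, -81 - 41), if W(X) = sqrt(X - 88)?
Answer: 98/3 + 4*sqrt(5) ≈ 41.611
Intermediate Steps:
n(g, a) = 8 + g/3
W(X) = sqrt(-88 + X)
W(168) - n(-122, -81 - 41) = sqrt(-88 + 168) - (8 + (1/3)*(-122)) = sqrt(80) - (8 - 122/3) = 4*sqrt(5) - 1*(-98/3) = 4*sqrt(5) + 98/3 = 98/3 + 4*sqrt(5)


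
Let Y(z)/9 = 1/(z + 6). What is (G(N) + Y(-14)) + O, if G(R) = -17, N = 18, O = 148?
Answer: 1039/8 ≈ 129.88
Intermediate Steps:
Y(z) = 9/(6 + z) (Y(z) = 9/(z + 6) = 9/(6 + z))
(G(N) + Y(-14)) + O = (-17 + 9/(6 - 14)) + 148 = (-17 + 9/(-8)) + 148 = (-17 + 9*(-1/8)) + 148 = (-17 - 9/8) + 148 = -145/8 + 148 = 1039/8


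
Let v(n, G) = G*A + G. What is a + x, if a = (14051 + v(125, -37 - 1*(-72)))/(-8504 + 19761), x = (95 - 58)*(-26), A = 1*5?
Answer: -10814973/11257 ≈ -960.73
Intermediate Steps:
A = 5
v(n, G) = 6*G (v(n, G) = G*5 + G = 5*G + G = 6*G)
x = -962 (x = 37*(-26) = -962)
a = 14261/11257 (a = (14051 + 6*(-37 - 1*(-72)))/(-8504 + 19761) = (14051 + 6*(-37 + 72))/11257 = (14051 + 6*35)*(1/11257) = (14051 + 210)*(1/11257) = 14261*(1/11257) = 14261/11257 ≈ 1.2669)
a + x = 14261/11257 - 962 = -10814973/11257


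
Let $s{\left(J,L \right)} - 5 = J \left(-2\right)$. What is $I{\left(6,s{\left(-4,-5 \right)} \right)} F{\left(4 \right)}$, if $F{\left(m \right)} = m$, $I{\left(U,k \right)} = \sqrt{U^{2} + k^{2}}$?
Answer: $4 \sqrt{205} \approx 57.271$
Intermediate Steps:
$s{\left(J,L \right)} = 5 - 2 J$ ($s{\left(J,L \right)} = 5 + J \left(-2\right) = 5 - 2 J$)
$I{\left(6,s{\left(-4,-5 \right)} \right)} F{\left(4 \right)} = \sqrt{6^{2} + \left(5 - -8\right)^{2}} \cdot 4 = \sqrt{36 + \left(5 + 8\right)^{2}} \cdot 4 = \sqrt{36 + 13^{2}} \cdot 4 = \sqrt{36 + 169} \cdot 4 = \sqrt{205} \cdot 4 = 4 \sqrt{205}$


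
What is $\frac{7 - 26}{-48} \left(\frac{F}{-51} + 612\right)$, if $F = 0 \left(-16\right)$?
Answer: $\frac{969}{4} \approx 242.25$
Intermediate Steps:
$F = 0$
$\frac{7 - 26}{-48} \left(\frac{F}{-51} + 612\right) = \frac{7 - 26}{-48} \left(\frac{0}{-51} + 612\right) = \left(7 - 26\right) \left(- \frac{1}{48}\right) \left(0 \left(- \frac{1}{51}\right) + 612\right) = \left(-19\right) \left(- \frac{1}{48}\right) \left(0 + 612\right) = \frac{19}{48} \cdot 612 = \frac{969}{4}$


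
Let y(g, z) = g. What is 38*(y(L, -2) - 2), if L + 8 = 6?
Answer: -152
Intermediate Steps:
L = -2 (L = -8 + 6 = -2)
38*(y(L, -2) - 2) = 38*(-2 - 2) = 38*(-4) = -152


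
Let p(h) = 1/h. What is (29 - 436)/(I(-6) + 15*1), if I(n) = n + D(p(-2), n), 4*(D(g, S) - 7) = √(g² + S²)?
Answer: -416768/16239 + 3256*√145/16239 ≈ -23.250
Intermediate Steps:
p(h) = 1/h
D(g, S) = 7 + √(S² + g²)/4 (D(g, S) = 7 + √(g² + S²)/4 = 7 + √(S² + g²)/4)
I(n) = 7 + n + √(¼ + n²)/4 (I(n) = n + (7 + √(n² + (1/(-2))²)/4) = n + (7 + √(n² + (-½)²)/4) = n + (7 + √(n² + ¼)/4) = n + (7 + √(¼ + n²)/4) = 7 + n + √(¼ + n²)/4)
(29 - 436)/(I(-6) + 15*1) = (29 - 436)/((7 - 6 + √(1 + 4*(-6)²)/8) + 15*1) = -407/((7 - 6 + √(1 + 4*36)/8) + 15) = -407/((7 - 6 + √(1 + 144)/8) + 15) = -407/((7 - 6 + √145/8) + 15) = -407/((1 + √145/8) + 15) = -407/(16 + √145/8)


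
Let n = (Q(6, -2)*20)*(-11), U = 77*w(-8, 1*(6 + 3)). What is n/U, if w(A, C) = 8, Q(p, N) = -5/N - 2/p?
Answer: -65/84 ≈ -0.77381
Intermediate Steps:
U = 616 (U = 77*8 = 616)
n = -1430/3 (n = ((-5/(-2) - 2/6)*20)*(-11) = ((-5*(-1/2) - 2*1/6)*20)*(-11) = ((5/2 - 1/3)*20)*(-11) = ((13/6)*20)*(-11) = (130/3)*(-11) = -1430/3 ≈ -476.67)
n/U = -1430/3/616 = -1430/3*1/616 = -65/84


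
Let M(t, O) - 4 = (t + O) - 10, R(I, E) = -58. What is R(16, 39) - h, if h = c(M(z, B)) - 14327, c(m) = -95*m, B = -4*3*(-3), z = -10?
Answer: 16169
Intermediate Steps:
B = 36 (B = -12*(-3) = 36)
M(t, O) = -6 + O + t (M(t, O) = 4 + ((t + O) - 10) = 4 + ((O + t) - 10) = 4 + (-10 + O + t) = -6 + O + t)
h = -16227 (h = -95*(-6 + 36 - 10) - 14327 = -95*20 - 14327 = -1900 - 14327 = -16227)
R(16, 39) - h = -58 - 1*(-16227) = -58 + 16227 = 16169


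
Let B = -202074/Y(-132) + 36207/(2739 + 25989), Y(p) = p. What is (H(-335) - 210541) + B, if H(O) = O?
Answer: -2450160725/11704 ≈ -2.0934e+5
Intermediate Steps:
B = 17931979/11704 (B = -202074/(-132) + 36207/(2739 + 25989) = -202074*(-1/132) + 36207/28728 = 33679/22 + 36207*(1/28728) = 33679/22 + 1341/1064 = 17931979/11704 ≈ 1532.1)
(H(-335) - 210541) + B = (-335 - 210541) + 17931979/11704 = -210876 + 17931979/11704 = -2450160725/11704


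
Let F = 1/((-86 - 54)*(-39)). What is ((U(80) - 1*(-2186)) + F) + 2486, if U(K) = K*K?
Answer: 60453121/5460 ≈ 11072.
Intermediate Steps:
F = 1/5460 (F = 1/(-140*(-39)) = 1/5460 ≈ 0.00018315)
U(K) = K²
((U(80) - 1*(-2186)) + F) + 2486 = ((80² - 1*(-2186)) + 1/5460) + 2486 = ((6400 + 2186) + 1/5460) + 2486 = (8586 + 1/5460) + 2486 = 46879561/5460 + 2486 = 60453121/5460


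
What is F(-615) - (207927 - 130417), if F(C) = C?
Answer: -78125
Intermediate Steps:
F(-615) - (207927 - 130417) = -615 - (207927 - 130417) = -615 - 1*77510 = -615 - 77510 = -78125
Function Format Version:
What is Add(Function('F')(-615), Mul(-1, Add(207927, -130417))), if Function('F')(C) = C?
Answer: -78125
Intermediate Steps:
Add(Function('F')(-615), Mul(-1, Add(207927, -130417))) = Add(-615, Mul(-1, Add(207927, -130417))) = Add(-615, Mul(-1, 77510)) = Add(-615, -77510) = -78125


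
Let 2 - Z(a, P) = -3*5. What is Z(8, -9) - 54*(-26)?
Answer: 1421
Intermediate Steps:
Z(a, P) = 17 (Z(a, P) = 2 - (-3)*5 = 2 - 1*(-15) = 2 + 15 = 17)
Z(8, -9) - 54*(-26) = 17 - 54*(-26) = 17 + 1404 = 1421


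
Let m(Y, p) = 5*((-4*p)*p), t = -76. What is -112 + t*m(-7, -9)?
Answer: 123008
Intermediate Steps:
m(Y, p) = -20*p² (m(Y, p) = 5*(-4*p²) = -20*p²)
-112 + t*m(-7, -9) = -112 - (-1520)*(-9)² = -112 - (-1520)*81 = -112 - 76*(-1620) = -112 + 123120 = 123008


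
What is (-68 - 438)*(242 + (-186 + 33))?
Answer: -45034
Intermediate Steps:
(-68 - 438)*(242 + (-186 + 33)) = -506*(242 - 153) = -506*89 = -45034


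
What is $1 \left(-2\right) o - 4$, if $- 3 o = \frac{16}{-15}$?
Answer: $- \frac{212}{45} \approx -4.7111$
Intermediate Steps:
$o = \frac{16}{45}$ ($o = - \frac{16 \frac{1}{-15}}{3} = - \frac{16 \left(- \frac{1}{15}\right)}{3} = \left(- \frac{1}{3}\right) \left(- \frac{16}{15}\right) = \frac{16}{45} \approx 0.35556$)
$1 \left(-2\right) o - 4 = 1 \left(-2\right) \frac{16}{45} - 4 = \left(-2\right) \frac{16}{45} - 4 = - \frac{32}{45} - 4 = - \frac{212}{45}$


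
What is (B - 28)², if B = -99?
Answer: 16129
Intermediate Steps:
(B - 28)² = (-99 - 28)² = (-127)² = 16129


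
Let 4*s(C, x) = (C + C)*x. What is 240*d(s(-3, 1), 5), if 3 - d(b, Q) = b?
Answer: 1080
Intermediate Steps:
s(C, x) = C*x/2 (s(C, x) = ((C + C)*x)/4 = ((2*C)*x)/4 = (2*C*x)/4 = C*x/2)
d(b, Q) = 3 - b
240*d(s(-3, 1), 5) = 240*(3 - (-3)/2) = 240*(3 - 1*(-3/2)) = 240*(3 + 3/2) = 240*(9/2) = 1080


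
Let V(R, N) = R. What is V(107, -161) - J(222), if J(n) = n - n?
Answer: 107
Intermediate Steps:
J(n) = 0
V(107, -161) - J(222) = 107 - 1*0 = 107 + 0 = 107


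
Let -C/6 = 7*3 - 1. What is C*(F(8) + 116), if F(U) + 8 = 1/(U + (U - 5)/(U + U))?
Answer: -1699680/131 ≈ -12975.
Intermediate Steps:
F(U) = -8 + 1/(U + (-5 + U)/(2*U)) (F(U) = -8 + 1/(U + (U - 5)/(U + U)) = -8 + 1/(U + (-5 + U)/((2*U))) = -8 + 1/(U + (-5 + U)*(1/(2*U))) = -8 + 1/(U + (-5 + U)/(2*U)))
C = -120 (C = -6*(7*3 - 1) = -6*(21 - 1) = -6*20 = -120)
C*(F(8) + 116) = -120*(2*(20 - 8*8² - 3*8)/(-5 + 8 + 2*8²) + 116) = -120*(2*(20 - 8*64 - 24)/(-5 + 8 + 2*64) + 116) = -120*(2*(20 - 512 - 24)/(-5 + 8 + 128) + 116) = -120*(2*(-516)/131 + 116) = -120*(2*(1/131)*(-516) + 116) = -120*(-1032/131 + 116) = -120*14164/131 = -1699680/131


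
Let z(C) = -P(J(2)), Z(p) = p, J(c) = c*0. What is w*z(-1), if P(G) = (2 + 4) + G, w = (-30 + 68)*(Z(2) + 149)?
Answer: -34428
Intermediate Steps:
J(c) = 0
w = 5738 (w = (-30 + 68)*(2 + 149) = 38*151 = 5738)
P(G) = 6 + G
z(C) = -6 (z(C) = -(6 + 0) = -1*6 = -6)
w*z(-1) = 5738*(-6) = -34428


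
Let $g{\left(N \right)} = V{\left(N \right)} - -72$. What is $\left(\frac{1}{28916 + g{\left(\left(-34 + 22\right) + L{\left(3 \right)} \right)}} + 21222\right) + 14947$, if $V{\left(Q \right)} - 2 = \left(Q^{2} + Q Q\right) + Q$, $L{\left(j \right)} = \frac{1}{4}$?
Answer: $\frac{8464811923}{234035} \approx 36169.0$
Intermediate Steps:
$L{\left(j \right)} = \frac{1}{4}$
$V{\left(Q \right)} = 2 + Q + 2 Q^{2}$ ($V{\left(Q \right)} = 2 + \left(\left(Q^{2} + Q Q\right) + Q\right) = 2 + \left(\left(Q^{2} + Q^{2}\right) + Q\right) = 2 + \left(2 Q^{2} + Q\right) = 2 + \left(Q + 2 Q^{2}\right) = 2 + Q + 2 Q^{2}$)
$g{\left(N \right)} = 74 + N + 2 N^{2}$ ($g{\left(N \right)} = \left(2 + N + 2 N^{2}\right) - -72 = \left(2 + N + 2 N^{2}\right) + 72 = 74 + N + 2 N^{2}$)
$\left(\frac{1}{28916 + g{\left(\left(-34 + 22\right) + L{\left(3 \right)} \right)}} + 21222\right) + 14947 = \left(\frac{1}{28916 + \left(74 + \left(\left(-34 + 22\right) + \frac{1}{4}\right) + 2 \left(\left(-34 + 22\right) + \frac{1}{4}\right)^{2}\right)} + 21222\right) + 14947 = \left(\frac{1}{28916 + \left(74 + \left(-12 + \frac{1}{4}\right) + 2 \left(-12 + \frac{1}{4}\right)^{2}\right)} + 21222\right) + 14947 = \left(\frac{1}{28916 + \left(74 - \frac{47}{4} + 2 \left(- \frac{47}{4}\right)^{2}\right)} + 21222\right) + 14947 = \left(\frac{1}{28916 + \left(74 - \frac{47}{4} + 2 \cdot \frac{2209}{16}\right)} + 21222\right) + 14947 = \left(\frac{1}{28916 + \left(74 - \frac{47}{4} + \frac{2209}{8}\right)} + 21222\right) + 14947 = \left(\frac{1}{28916 + \frac{2707}{8}} + 21222\right) + 14947 = \left(\frac{1}{\frac{234035}{8}} + 21222\right) + 14947 = \left(\frac{8}{234035} + 21222\right) + 14947 = \frac{4966690778}{234035} + 14947 = \frac{8464811923}{234035}$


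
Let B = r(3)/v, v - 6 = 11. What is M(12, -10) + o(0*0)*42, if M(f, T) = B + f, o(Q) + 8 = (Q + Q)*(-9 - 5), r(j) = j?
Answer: -5505/17 ≈ -323.82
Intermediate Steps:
v = 17 (v = 6 + 11 = 17)
B = 3/17 ≈ 0.17647
o(Q) = -8 - 28*Q (o(Q) = -8 + (Q + Q)*(-9 - 5) = -8 + (2*Q)*(-14) = -8 - 28*Q)
M(f, T) = 3/17 + f
M(12, -10) + o(0*0)*42 = (3/17 + 12) + (-8 - 0*0)*42 = 207/17 + (-8 - 28*0)*42 = 207/17 + (-8 + 0)*42 = 207/17 - 8*42 = 207/17 - 336 = -5505/17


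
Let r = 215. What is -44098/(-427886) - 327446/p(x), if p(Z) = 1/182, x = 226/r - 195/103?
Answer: -12749969861147/213943 ≈ -5.9595e+7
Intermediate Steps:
x = -18647/22145 (x = 226/215 - 195/103 = -18647/22145 ≈ -0.84204)
p(Z) = 1/182
-44098/(-427886) - 327446/p(x) = -44098/(-427886) - 327446/1/182 = -44098*(-1/427886) - 327446*182 = 22049/213943 - 59595172 = -12749969861147/213943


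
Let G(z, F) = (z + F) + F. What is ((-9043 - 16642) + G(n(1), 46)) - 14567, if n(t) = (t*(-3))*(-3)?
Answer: -40151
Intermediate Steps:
n(t) = 9*t (n(t) = -3*t*(-3) = 9*t)
G(z, F) = z + 2*F (G(z, F) = (F + z) + F = z + 2*F)
((-9043 - 16642) + G(n(1), 46)) - 14567 = ((-9043 - 16642) + (9*1 + 2*46)) - 14567 = (-25685 + (9 + 92)) - 14567 = (-25685 + 101) - 14567 = -25584 - 14567 = -40151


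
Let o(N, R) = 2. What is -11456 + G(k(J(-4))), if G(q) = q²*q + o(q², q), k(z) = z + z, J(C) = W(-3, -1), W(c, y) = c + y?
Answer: -11966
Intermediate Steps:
J(C) = -4 (J(C) = -3 - 1 = -4)
k(z) = 2*z
G(q) = 2 + q³ (G(q) = q²*q + 2 = q³ + 2 = 2 + q³)
-11456 + G(k(J(-4))) = -11456 + (2 + (2*(-4))³) = -11456 + (2 + (-8)³) = -11456 + (2 - 512) = -11456 - 510 = -11966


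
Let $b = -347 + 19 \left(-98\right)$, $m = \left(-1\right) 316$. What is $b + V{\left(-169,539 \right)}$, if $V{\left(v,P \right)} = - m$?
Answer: $-1893$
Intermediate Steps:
$m = -316$
$V{\left(v,P \right)} = 316$ ($V{\left(v,P \right)} = \left(-1\right) \left(-316\right) = 316$)
$b = -2209$ ($b = -347 - 1862 = -2209$)
$b + V{\left(-169,539 \right)} = -2209 + 316 = -1893$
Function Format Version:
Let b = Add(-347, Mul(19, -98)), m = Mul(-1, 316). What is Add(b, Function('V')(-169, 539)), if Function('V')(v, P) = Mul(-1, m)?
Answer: -1893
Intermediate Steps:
m = -316
Function('V')(v, P) = 316 (Function('V')(v, P) = Mul(-1, -316) = 316)
b = -2209 (b = Add(-347, -1862) = -2209)
Add(b, Function('V')(-169, 539)) = Add(-2209, 316) = -1893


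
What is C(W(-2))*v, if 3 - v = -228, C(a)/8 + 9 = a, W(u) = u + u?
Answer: -24024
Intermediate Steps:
W(u) = 2*u
C(a) = -72 + 8*a
v = 231 (v = 3 - 1*(-228) = 3 + 228 = 231)
C(W(-2))*v = (-72 + 8*(2*(-2)))*231 = (-72 + 8*(-4))*231 = (-72 - 32)*231 = -104*231 = -24024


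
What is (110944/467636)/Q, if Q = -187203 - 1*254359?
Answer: -13868/25811285929 ≈ -5.3728e-7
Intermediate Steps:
Q = -441562 (Q = -187203 - 254359 = -441562)
(110944/467636)/Q = (110944/467636)/(-441562) = (110944*(1/467636))*(-1/441562) = (27736/116909)*(-1/441562) = -13868/25811285929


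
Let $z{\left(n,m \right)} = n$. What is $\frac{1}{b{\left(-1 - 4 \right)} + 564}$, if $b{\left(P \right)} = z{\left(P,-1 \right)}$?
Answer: $\frac{1}{559} \approx 0.0017889$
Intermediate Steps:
$b{\left(P \right)} = P$
$\frac{1}{b{\left(-1 - 4 \right)} + 564} = \frac{1}{\left(-1 - 4\right) + 564} = \frac{1}{-5 + 564} = \frac{1}{559}$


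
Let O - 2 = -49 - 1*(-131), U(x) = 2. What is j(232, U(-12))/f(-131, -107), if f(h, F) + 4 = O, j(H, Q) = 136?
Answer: 17/10 ≈ 1.7000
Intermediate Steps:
O = 84 (O = 2 + (-49 - 1*(-131)) = 2 + (-49 + 131) = 2 + 82 = 84)
f(h, F) = 80 (f(h, F) = -4 + 84 = 80)
j(232, U(-12))/f(-131, -107) = 136/80 = 136*(1/80) = 17/10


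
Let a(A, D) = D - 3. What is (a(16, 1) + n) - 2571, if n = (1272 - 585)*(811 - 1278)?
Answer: -323402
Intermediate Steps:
a(A, D) = -3 + D
n = -320829 (n = 687*(-467) = -320829)
(a(16, 1) + n) - 2571 = ((-3 + 1) - 320829) - 2571 = (-2 - 320829) - 2571 = -320831 - 2571 = -323402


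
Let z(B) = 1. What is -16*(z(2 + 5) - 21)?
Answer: 320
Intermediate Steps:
-16*(z(2 + 5) - 21) = -16*(1 - 21) = -16*(-20) = -1*(-320) = 320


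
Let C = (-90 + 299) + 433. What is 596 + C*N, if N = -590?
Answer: -378184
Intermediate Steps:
C = 642 (C = 209 + 433 = 642)
596 + C*N = 596 + 642*(-590) = 596 - 378780 = -378184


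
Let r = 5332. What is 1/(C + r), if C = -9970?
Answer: -1/4638 ≈ -0.00021561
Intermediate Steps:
1/(C + r) = 1/(-9970 + 5332) = 1/(-4638) = -1/4638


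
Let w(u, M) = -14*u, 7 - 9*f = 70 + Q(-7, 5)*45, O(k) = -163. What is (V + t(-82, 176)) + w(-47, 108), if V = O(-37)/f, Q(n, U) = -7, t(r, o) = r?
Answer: 15965/28 ≈ 570.18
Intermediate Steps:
f = 28 (f = 7/9 - (70 - 7*45)/9 = 7/9 - (70 - 315)/9 = 7/9 - 1/9*(-245) = 7/9 + 245/9 = 28)
V = -163/28 ≈ -5.8214
(V + t(-82, 176)) + w(-47, 108) = (-163/28 - 82) - 14*(-47) = -2459/28 + 658 = 15965/28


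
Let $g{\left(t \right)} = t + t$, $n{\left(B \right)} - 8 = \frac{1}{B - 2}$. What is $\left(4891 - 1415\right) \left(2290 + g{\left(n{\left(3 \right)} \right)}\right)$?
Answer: $8022608$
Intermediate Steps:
$n{\left(B \right)} = 8 + \frac{1}{-2 + B}$ ($n{\left(B \right)} = 8 + \frac{1}{B - 2} = 8 + \frac{1}{-2 + B}$)
$g{\left(t \right)} = 2 t$
$\left(4891 - 1415\right) \left(2290 + g{\left(n{\left(3 \right)} \right)}\right) = \left(4891 - 1415\right) \left(2290 + 2 \frac{-15 + 8 \cdot 3}{-2 + 3}\right) = 3476 \left(2290 + 2 \frac{-15 + 24}{1}\right) = 3476 \left(2290 + 2 \cdot 1 \cdot 9\right) = 3476 \left(2290 + 2 \cdot 9\right) = 3476 \left(2290 + 18\right) = 3476 \cdot 2308 = 8022608$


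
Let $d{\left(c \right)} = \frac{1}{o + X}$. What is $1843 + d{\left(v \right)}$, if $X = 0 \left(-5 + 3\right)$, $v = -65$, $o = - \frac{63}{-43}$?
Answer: $\frac{116152}{63} \approx 1843.7$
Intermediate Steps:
$o = \frac{63}{43}$ ($o = \left(-63\right) \left(- \frac{1}{43}\right) = \frac{63}{43} \approx 1.4651$)
$X = 0$ ($X = 0 \left(-2\right) = 0$)
$d{\left(c \right)} = \frac{43}{63}$ ($d{\left(c \right)} = \frac{1}{\frac{63}{43} + 0} = \frac{1}{\frac{63}{43}} = \frac{43}{63}$)
$1843 + d{\left(v \right)} = 1843 + \frac{43}{63} = \frac{116152}{63}$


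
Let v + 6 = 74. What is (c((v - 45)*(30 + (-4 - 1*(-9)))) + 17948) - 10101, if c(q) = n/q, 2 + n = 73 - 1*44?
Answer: 6316862/805 ≈ 7847.0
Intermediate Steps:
v = 68 (v = -6 + 74 = 68)
n = 27 (n = -2 + (73 - 1*44) = -2 + (73 - 44) = -2 + 29 = 27)
c(q) = 27/q
(c((v - 45)*(30 + (-4 - 1*(-9)))) + 17948) - 10101 = (27/(((68 - 45)*(30 + (-4 - 1*(-9))))) + 17948) - 10101 = (27/((23*(30 + (-4 + 9)))) + 17948) - 10101 = (27/((23*(30 + 5))) + 17948) - 10101 = (27/((23*35)) + 17948) - 10101 = (27/805 + 17948) - 10101 = 14448167/805 - 10101 = 6316862/805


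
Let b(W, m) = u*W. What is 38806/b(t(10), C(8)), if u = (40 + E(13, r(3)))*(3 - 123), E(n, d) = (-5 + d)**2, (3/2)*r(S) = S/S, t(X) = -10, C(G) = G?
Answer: 58209/105800 ≈ 0.55018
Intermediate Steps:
r(S) = 2/3 (r(S) = 2*(S/S)/3 = (2/3)*1 = 2/3)
u = -21160/3 (u = (40 + (-5 + 2/3)**2)*(3 - 123) = (40 + (-13/3)**2)*(-120) = (40 + 169/9)*(-120) = (529/9)*(-120) = -21160/3 ≈ -7053.3)
b(W, m) = -21160*W/3
38806/b(t(10), C(8)) = 38806/((-21160/3*(-10))) = 38806/(211600/3) = 38806*(3/211600) = 58209/105800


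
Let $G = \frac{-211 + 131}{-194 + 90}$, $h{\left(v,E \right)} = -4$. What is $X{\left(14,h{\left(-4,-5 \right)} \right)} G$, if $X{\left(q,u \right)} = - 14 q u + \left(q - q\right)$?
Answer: $\frac{7840}{13} \approx 603.08$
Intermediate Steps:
$X{\left(q,u \right)} = - 14 q u$ ($X{\left(q,u \right)} = - 14 q u + 0 = - 14 q u$)
$G = \frac{10}{13}$ ($G = - \frac{80}{-104} = \left(-80\right) \left(- \frac{1}{104}\right) = \frac{10}{13} \approx 0.76923$)
$X{\left(14,h{\left(-4,-5 \right)} \right)} G = \left(-14\right) 14 \left(-4\right) \frac{10}{13} = 784 \cdot \frac{10}{13} = \frac{7840}{13}$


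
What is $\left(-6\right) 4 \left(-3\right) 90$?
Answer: $6480$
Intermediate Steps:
$\left(-6\right) 4 \left(-3\right) 90 = \left(-24\right) \left(-3\right) 90 = 72 \cdot 90 = 6480$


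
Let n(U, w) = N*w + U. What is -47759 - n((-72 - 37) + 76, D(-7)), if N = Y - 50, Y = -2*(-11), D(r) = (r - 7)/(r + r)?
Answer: -47698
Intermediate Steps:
D(r) = (-7 + r)/(2*r) (D(r) = (-7 + r)/((2*r)) = (-7 + r)*(1/(2*r)) = (-7 + r)/(2*r))
Y = 22
N = -28 (N = 22 - 50 = -28)
n(U, w) = U - 28*w (n(U, w) = -28*w + U = U - 28*w)
-47759 - n((-72 - 37) + 76, D(-7)) = -47759 - (((-72 - 37) + 76) - 14*(-7 - 7)/(-7)) = -47759 - ((-109 + 76) - 14*(-1)*(-14)/7) = -47759 - (-33 - 28*1) = -47759 - (-33 - 28) = -47759 - 1*(-61) = -47759 + 61 = -47698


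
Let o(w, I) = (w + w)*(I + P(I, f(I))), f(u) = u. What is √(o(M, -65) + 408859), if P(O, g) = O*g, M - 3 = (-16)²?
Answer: √2563739 ≈ 1601.2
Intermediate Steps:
M = 259 (M = 3 + (-16)² = 3 + 256 = 259)
o(w, I) = 2*w*(I + I²) (o(w, I) = (w + w)*(I + I*I) = (2*w)*(I + I²) = 2*w*(I + I²))
√(o(M, -65) + 408859) = √(2*(-65)*259*(1 - 65) + 408859) = √(2*(-65)*259*(-64) + 408859) = √(2154880 + 408859) = √2563739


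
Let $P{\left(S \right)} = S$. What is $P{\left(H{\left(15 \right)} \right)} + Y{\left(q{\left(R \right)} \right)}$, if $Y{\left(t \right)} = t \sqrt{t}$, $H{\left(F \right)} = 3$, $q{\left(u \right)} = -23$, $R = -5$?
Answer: $3 - 23 i \sqrt{23} \approx 3.0 - 110.3 i$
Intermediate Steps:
$Y{\left(t \right)} = t^{\frac{3}{2}}$
$P{\left(H{\left(15 \right)} \right)} + Y{\left(q{\left(R \right)} \right)} = 3 + \left(-23\right)^{\frac{3}{2}} = 3 - 23 i \sqrt{23}$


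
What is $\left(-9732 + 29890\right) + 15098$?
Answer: $35256$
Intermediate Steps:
$\left(-9732 + 29890\right) + 15098 = 20158 + 15098 = 35256$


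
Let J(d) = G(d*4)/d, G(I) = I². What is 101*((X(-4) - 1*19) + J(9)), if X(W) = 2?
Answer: 12827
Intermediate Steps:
J(d) = 16*d (J(d) = (d*4)²/d = (4*d)²/d = (16*d²)/d = 16*d)
101*((X(-4) - 1*19) + J(9)) = 101*((2 - 1*19) + 16*9) = 101*((2 - 19) + 144) = 101*(-17 + 144) = 101*127 = 12827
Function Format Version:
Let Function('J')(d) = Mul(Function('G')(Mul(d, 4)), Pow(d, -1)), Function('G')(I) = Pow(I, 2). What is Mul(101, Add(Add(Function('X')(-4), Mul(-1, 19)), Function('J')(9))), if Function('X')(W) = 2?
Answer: 12827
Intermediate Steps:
Function('J')(d) = Mul(16, d) (Function('J')(d) = Mul(Pow(Mul(d, 4), 2), Pow(d, -1)) = Mul(Pow(Mul(4, d), 2), Pow(d, -1)) = Mul(Mul(16, Pow(d, 2)), Pow(d, -1)) = Mul(16, d))
Mul(101, Add(Add(Function('X')(-4), Mul(-1, 19)), Function('J')(9))) = Mul(101, Add(Add(2, Mul(-1, 19)), Mul(16, 9))) = Mul(101, Add(Add(2, -19), 144)) = Mul(101, Add(-17, 144)) = Mul(101, 127) = 12827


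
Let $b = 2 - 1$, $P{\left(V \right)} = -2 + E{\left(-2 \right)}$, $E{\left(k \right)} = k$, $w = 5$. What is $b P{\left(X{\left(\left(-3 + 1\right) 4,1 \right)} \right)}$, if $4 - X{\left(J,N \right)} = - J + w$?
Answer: $-4$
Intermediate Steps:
$X{\left(J,N \right)} = -1 + J$ ($X{\left(J,N \right)} = 4 - \left(- J + 5\right) = 4 - \left(5 - J\right) = 4 + \left(-5 + J\right) = -1 + J$)
$P{\left(V \right)} = -4$ ($P{\left(V \right)} = -2 - 2 = -4$)
$b = 1$ ($b = 2 - 1 = 1$)
$b P{\left(X{\left(\left(-3 + 1\right) 4,1 \right)} \right)} = 1 \left(-4\right) = -4$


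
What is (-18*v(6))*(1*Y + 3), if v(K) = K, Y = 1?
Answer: -432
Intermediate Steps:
(-18*v(6))*(1*Y + 3) = (-18*6)*(1*1 + 3) = -108*(1 + 3) = -108*4 = -432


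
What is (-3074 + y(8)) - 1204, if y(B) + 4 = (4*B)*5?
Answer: -4122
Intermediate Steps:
y(B) = -4 + 20*B (y(B) = -4 + (4*B)*5 = -4 + 20*B)
(-3074 + y(8)) - 1204 = (-3074 + (-4 + 20*8)) - 1204 = (-3074 + (-4 + 160)) - 1204 = (-3074 + 156) - 1204 = -2918 - 1204 = -4122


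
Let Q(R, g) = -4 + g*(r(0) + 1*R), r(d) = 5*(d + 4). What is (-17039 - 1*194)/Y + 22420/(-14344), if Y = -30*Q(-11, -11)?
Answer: -19779247/2770185 ≈ -7.1400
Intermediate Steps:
r(d) = 20 + 5*d (r(d) = 5*(4 + d) = 20 + 5*d)
Q(R, g) = -4 + g*(20 + R) (Q(R, g) = -4 + g*((20 + 5*0) + 1*R) = -4 + g*((20 + 0) + R) = -4 + g*(20 + R))
Y = 3090 (Y = -30*(-4 + 20*(-11) - 11*(-11)) = -30*(-4 - 220 + 121) = -30*(-103) = 3090)
(-17039 - 1*194)/Y + 22420/(-14344) = (-17039 - 1*194)/3090 + 22420/(-14344) = (-17039 - 194)*(1/3090) + 22420*(-1/14344) = -17233*1/3090 - 5605/3586 = -17233/3090 - 5605/3586 = -19779247/2770185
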